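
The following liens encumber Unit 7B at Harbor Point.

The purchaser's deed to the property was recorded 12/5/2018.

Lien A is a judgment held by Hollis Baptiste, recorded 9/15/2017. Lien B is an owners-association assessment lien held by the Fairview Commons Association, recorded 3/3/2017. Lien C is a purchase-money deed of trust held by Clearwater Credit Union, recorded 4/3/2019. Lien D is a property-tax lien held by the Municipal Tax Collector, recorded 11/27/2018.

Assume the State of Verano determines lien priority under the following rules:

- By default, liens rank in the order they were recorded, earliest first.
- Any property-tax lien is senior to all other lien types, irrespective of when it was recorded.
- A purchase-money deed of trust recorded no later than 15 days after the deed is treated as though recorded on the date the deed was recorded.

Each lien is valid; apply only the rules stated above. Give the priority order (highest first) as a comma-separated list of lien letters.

D, B, A, C

Effective dates after the stated exceptions: C was recorded 119 days after the deed, outside the 15-day window, so it keeps its recording date.
As a property-tax lien, D is senior to every other lien.
Remaining liens by effective date: B (3/3/2017), A (9/15/2017), C (4/3/2019).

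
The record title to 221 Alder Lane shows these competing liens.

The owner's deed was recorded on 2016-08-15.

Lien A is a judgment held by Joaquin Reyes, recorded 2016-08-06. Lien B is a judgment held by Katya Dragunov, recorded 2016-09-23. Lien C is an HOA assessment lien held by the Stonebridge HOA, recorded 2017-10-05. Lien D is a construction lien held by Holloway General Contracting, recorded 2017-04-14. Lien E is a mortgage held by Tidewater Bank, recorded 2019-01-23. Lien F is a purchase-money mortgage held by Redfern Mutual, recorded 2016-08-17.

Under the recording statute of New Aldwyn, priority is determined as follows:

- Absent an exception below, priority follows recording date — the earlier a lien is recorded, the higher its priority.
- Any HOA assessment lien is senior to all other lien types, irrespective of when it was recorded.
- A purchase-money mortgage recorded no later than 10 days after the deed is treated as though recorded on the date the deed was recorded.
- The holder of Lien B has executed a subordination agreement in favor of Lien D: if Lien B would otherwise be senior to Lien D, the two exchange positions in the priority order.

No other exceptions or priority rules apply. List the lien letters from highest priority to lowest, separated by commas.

First, effective dates: F was recorded within the 10-day window, so its effective date is the deed date 2016-08-15.
C, as an HOA assessment lien, has superpriority and ranks first.
Among the remaining liens, by effective date: A (2016-08-06), F (2016-08-15), B (2016-09-23), D (2017-04-14), E (2019-01-23).
B would otherwise be senior to D, so under the subordination agreement B and D exchange positions.

C, A, F, D, B, E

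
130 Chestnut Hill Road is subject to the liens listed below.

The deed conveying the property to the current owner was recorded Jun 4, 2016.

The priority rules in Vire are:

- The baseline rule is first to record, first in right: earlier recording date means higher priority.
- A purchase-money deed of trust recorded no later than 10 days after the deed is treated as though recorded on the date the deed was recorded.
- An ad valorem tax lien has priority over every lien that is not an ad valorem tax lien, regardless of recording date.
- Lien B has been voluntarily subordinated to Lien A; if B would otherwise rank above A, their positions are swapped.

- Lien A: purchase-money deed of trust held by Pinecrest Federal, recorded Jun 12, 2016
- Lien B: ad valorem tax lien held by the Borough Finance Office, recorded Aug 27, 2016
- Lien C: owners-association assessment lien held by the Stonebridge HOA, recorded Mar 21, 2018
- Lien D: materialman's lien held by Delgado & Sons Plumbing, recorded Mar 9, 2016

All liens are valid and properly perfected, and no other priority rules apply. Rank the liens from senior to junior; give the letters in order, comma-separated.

A, D, B, C

Adjusting effective dates: A relates back to the deed date Jun 4, 2016.
B, as an ad valorem tax lien, has superpriority and ranks first.
The other liens, earliest effective date first: D (Mar 9, 2016), A (Jun 4, 2016), C (Mar 21, 2018).
B would otherwise be senior to A, so under the subordination agreement B and A exchange positions.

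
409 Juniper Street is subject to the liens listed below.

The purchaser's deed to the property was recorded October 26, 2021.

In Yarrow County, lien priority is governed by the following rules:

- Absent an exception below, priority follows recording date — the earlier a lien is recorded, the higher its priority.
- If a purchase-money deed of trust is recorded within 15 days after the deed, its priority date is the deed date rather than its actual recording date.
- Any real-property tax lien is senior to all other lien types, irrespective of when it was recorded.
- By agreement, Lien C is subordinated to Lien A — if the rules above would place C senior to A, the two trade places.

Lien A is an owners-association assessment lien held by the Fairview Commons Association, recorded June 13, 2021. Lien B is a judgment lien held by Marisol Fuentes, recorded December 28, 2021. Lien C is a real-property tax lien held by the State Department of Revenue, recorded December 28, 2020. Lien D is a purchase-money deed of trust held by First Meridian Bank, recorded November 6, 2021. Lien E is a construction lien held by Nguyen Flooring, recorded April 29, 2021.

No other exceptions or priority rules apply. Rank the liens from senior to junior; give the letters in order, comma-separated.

A, E, C, D, B

Adjusting effective dates: D was recorded within the 15-day window, so its effective date is the deed date October 26, 2021.
As a real-property tax lien, C is senior to every other lien.
Ordering the rest by effective date: E (April 29, 2021), A (June 13, 2021), D (October 26, 2021), B (December 28, 2021).
C would otherwise be senior to A, so under the subordination agreement C and A exchange positions.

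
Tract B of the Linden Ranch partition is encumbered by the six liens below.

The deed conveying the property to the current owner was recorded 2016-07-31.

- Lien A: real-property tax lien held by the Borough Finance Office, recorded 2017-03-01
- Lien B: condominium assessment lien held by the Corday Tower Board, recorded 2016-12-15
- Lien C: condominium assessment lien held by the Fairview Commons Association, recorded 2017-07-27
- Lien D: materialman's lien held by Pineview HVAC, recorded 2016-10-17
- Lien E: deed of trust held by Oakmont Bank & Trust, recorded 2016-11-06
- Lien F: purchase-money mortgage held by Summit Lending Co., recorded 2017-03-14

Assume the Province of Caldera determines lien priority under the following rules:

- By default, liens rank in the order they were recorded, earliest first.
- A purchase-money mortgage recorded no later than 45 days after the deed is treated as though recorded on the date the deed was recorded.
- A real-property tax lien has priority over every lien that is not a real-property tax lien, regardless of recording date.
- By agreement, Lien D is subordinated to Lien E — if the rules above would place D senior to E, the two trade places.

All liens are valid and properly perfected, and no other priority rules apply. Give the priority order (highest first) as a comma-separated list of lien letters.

A, E, D, B, F, C

Effective dates after the stated exceptions: F was recorded 226 days after the deed — beyond 45 days — so no relation-back applies.
As a real-property tax lien, A is senior to every other lien.
Ordering the rest by effective date: D (2016-10-17), E (2016-11-06), B (2016-12-15), F (2017-03-14), C (2017-07-27).
D would otherwise be senior to E, so under the subordination agreement D and E exchange positions.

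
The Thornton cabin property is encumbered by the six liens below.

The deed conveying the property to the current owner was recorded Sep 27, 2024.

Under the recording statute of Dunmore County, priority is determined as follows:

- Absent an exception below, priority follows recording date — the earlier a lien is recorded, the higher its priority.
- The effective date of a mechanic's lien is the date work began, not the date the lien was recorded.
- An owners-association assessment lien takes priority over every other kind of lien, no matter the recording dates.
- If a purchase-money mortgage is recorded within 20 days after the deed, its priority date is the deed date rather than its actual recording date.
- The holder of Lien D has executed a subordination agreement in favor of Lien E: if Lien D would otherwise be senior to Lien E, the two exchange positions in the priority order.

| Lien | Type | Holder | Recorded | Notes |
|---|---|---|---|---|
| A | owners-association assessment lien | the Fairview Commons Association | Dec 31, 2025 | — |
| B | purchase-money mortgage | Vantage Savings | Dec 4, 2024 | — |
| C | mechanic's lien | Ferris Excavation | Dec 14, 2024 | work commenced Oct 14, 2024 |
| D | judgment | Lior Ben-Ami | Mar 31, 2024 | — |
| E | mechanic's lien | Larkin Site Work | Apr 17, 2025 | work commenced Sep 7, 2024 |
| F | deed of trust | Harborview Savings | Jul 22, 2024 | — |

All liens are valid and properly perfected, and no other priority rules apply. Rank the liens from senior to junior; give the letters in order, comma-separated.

A, E, F, D, C, B

Effective dates: B was recorded 68 days after the deed, outside the 20-day window, so it keeps its recording date; C relates back to Oct 14, 2024 (work commenced); E is treated as recorded Sep 7, 2024, the work-commencement date.
A is an owners-association assessment lien, so it outranks all other liens regardless of date.
Among the remaining liens, by effective date: D (Mar 31, 2024), F (Jul 22, 2024), E (Sep 7, 2024), C (Oct 14, 2024), B (Dec 4, 2024).
Because D would otherwise rank above E, the subordination swaps them.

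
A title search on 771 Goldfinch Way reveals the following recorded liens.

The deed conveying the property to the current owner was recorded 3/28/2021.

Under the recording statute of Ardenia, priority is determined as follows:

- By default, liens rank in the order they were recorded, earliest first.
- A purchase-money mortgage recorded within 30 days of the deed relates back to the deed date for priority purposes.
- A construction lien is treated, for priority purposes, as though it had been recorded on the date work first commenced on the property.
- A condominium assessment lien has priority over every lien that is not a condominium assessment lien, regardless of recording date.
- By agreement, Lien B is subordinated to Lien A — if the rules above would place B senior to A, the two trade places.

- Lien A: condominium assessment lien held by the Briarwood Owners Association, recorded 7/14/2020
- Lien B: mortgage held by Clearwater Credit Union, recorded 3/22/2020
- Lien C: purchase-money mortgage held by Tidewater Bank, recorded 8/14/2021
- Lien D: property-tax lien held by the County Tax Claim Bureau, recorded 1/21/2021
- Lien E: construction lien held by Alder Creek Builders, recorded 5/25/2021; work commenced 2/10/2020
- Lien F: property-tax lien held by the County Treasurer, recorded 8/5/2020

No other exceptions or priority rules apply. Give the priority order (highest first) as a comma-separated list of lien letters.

Adjusting effective dates: C missed the 30-day window (139 days after the deed), so its recording date stands; E's effective date is 2/10/2020, when work began.
A is a condominium assessment lien and takes priority over every other lien.
The other liens, earliest effective date first: E (2/10/2020), B (3/22/2020), F (8/5/2020), D (1/21/2021), C (8/14/2021).
B already ranks below A; the subordination has no effect.

A, E, B, F, D, C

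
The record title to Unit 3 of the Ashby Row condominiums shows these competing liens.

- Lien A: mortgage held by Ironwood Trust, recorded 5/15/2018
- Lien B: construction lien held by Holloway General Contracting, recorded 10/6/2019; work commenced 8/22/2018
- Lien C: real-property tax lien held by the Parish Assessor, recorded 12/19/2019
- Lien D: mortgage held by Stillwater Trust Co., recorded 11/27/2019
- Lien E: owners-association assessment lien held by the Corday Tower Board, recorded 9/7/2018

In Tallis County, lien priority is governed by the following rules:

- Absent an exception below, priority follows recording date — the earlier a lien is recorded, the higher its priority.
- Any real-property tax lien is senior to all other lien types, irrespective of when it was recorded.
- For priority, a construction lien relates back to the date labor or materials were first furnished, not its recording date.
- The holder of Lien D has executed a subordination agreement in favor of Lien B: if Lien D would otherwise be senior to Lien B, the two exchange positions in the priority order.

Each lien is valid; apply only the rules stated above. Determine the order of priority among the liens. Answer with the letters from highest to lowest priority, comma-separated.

Effective dates after the stated exceptions: B is treated as recorded 8/22/2018, the work-commencement date.
As a real-property tax lien, C is senior to every other lien.
Ordering the rest by effective date: A (5/15/2018), B (8/22/2018), E (9/7/2018), D (11/27/2019).
Since D is not senior to B, the subordination leaves the order unchanged.

C, A, B, E, D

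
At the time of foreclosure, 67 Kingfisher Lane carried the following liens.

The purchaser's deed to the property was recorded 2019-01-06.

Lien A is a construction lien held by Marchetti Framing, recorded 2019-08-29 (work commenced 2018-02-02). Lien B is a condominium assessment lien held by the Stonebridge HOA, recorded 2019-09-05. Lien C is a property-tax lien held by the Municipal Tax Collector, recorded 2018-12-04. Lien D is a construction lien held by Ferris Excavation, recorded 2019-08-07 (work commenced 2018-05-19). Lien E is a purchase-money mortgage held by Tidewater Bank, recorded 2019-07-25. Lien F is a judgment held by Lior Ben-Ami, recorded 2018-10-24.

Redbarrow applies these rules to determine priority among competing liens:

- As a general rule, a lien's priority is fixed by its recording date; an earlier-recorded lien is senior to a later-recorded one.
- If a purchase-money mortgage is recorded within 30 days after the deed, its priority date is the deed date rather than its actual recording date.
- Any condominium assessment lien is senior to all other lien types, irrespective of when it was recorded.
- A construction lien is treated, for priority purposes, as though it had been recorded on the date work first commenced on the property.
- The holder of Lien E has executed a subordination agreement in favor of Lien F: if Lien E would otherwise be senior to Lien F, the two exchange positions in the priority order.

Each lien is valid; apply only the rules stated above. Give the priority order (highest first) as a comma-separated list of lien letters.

Effective dates: A's effective date is 2018-02-02, when work began; D's effective date is 2018-05-19, when work began; E was recorded 200 days after the deed, outside the 30-day window, so it keeps its recording date.
As a condominium assessment lien, B is senior to every other lien.
Remaining liens by effective date: A (2018-02-02), D (2018-05-19), F (2018-10-24), C (2018-12-04), E (2019-07-25).
Since E is not senior to F, the subordination leaves the order unchanged.

B, A, D, F, C, E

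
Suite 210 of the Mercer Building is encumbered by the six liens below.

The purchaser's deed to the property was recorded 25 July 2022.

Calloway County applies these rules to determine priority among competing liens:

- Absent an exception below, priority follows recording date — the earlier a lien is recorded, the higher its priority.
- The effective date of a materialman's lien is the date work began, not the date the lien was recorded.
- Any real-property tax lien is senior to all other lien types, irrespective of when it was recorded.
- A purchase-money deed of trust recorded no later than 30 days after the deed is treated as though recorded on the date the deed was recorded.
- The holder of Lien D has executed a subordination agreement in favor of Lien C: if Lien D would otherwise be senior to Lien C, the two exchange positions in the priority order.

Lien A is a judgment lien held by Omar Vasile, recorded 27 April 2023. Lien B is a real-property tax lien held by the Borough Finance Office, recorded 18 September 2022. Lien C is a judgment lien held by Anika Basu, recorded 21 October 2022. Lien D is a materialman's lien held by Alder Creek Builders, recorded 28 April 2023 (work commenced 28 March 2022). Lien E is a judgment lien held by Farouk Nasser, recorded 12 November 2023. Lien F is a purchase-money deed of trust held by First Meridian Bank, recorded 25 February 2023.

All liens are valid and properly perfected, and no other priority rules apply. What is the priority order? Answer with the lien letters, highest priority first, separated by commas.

B, C, D, F, A, E

Effective dates: D relates back to 28 March 2022 (work commenced); F was recorded 215 days after the deed — beyond 30 days — so no relation-back applies.
As a real-property tax lien, B is senior to every other lien.
The other liens, earliest effective date first: D (28 March 2022), C (21 October 2022), F (25 February 2023), A (27 April 2023), E (12 November 2023).
D is senior to C before the subordination, so the two trade places.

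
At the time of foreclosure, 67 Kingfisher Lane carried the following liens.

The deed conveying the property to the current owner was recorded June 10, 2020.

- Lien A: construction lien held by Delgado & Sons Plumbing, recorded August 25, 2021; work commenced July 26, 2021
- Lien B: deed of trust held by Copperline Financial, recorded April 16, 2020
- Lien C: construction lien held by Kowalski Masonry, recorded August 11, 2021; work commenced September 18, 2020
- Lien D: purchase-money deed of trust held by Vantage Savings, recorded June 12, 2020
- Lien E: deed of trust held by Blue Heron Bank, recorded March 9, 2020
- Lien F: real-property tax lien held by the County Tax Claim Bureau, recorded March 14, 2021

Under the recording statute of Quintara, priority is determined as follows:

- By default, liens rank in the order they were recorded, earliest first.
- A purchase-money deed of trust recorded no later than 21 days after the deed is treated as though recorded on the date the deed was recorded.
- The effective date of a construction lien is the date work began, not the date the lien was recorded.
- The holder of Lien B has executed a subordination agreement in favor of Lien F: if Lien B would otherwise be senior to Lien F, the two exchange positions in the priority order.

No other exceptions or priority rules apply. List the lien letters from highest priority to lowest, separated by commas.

First, effective dates: A is treated as recorded July 26, 2021, the work-commencement date; C is treated as recorded September 18, 2020, the work-commencement date; D's effective date is the deed date, June 10, 2020.
By effective date, earliest first: E (March 9, 2020), B (April 16, 2020), D (June 10, 2020), C (September 18, 2020), F (March 14, 2021), A (July 26, 2021).
B would otherwise be senior to F, so under the subordination agreement B and F exchange positions.

E, F, D, C, B, A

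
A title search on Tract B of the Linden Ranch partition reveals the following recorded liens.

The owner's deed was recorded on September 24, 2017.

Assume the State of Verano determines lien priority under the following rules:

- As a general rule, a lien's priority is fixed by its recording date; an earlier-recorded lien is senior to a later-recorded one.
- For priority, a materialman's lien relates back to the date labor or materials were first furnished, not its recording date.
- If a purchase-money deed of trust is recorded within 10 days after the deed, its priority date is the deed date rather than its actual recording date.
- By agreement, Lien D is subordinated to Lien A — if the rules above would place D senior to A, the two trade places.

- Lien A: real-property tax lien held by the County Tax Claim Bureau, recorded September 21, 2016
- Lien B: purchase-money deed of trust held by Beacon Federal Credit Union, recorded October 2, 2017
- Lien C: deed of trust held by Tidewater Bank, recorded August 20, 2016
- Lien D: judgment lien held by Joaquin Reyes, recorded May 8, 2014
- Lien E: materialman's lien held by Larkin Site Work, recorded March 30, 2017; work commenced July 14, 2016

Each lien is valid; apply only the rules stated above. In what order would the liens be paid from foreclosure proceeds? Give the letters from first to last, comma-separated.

Effective dates after the stated exceptions: B was recorded within the 10-day window, so its effective date is the deed date September 24, 2017; E is treated as recorded July 14, 2016, the work-commencement date.
By effective date: D (May 8, 2014), E (July 14, 2016), C (August 20, 2016), A (September 21, 2016), B (September 24, 2017).
D is senior to A before the subordination, so the two trade places.

A, E, C, D, B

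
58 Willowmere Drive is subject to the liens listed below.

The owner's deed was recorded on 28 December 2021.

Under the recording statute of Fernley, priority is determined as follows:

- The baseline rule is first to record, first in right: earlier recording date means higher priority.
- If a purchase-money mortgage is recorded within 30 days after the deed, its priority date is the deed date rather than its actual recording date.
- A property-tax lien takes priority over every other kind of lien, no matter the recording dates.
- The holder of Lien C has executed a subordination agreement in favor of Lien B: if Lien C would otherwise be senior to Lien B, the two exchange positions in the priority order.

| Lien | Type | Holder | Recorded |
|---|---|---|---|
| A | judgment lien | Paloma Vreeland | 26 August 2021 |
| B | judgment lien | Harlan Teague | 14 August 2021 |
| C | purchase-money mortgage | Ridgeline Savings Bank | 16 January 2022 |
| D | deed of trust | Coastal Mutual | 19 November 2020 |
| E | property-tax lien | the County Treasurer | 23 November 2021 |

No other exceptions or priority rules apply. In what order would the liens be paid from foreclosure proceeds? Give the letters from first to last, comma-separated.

E, D, B, A, C

Adjusting effective dates: C was recorded within the 30-day window, so its effective date is the deed date 28 December 2021.
E, as a property-tax lien, has superpriority and ranks first.
The other liens, earliest effective date first: D (19 November 2020), B (14 August 2021), A (26 August 2021), C (28 December 2021).
C already ranks below B; the subordination has no effect.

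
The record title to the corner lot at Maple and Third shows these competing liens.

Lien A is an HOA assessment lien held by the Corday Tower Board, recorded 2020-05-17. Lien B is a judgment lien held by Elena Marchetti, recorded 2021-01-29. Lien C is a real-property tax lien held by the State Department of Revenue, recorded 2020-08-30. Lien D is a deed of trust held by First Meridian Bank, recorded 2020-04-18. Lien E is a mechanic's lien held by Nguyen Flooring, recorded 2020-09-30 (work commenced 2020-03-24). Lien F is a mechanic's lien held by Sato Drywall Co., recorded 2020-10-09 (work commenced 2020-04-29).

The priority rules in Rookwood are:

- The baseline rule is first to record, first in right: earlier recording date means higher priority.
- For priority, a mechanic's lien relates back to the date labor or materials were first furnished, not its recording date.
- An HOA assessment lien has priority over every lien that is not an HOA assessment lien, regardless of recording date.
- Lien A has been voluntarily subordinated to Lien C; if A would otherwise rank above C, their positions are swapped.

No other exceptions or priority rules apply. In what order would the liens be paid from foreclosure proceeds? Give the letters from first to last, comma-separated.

Effective dates after the stated exceptions: E is treated as recorded 2020-03-24, the work-commencement date; F relates back to 2020-04-29 (work commenced).
A, as an HOA assessment lien, has superpriority and ranks first.
Ordering the rest by effective date: E (2020-03-24), D (2020-04-18), F (2020-04-29), C (2020-08-30), B (2021-01-29).
Because A would otherwise rank above C, the subordination swaps them.

C, E, D, F, A, B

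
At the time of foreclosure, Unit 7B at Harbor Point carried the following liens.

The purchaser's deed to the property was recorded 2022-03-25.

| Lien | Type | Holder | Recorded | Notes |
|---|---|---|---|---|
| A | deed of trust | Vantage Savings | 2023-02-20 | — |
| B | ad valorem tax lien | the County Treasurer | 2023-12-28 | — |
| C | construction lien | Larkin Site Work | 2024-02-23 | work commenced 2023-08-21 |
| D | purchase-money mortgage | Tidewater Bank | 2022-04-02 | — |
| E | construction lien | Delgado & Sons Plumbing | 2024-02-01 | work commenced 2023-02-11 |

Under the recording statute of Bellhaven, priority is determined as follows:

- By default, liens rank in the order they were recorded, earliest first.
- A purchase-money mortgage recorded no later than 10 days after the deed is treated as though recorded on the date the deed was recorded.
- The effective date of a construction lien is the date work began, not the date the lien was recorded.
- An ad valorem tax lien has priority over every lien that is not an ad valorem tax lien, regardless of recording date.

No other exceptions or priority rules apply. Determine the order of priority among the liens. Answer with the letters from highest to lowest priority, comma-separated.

B, D, E, A, C

Effective dates: C's effective date is 2023-08-21, when work began; D was recorded within the 10-day window, so its effective date is the deed date 2022-03-25; E is treated as recorded 2023-02-11, the work-commencement date.
B, as an ad valorem tax lien, has superpriority and ranks first.
Remaining liens by effective date: D (2022-03-25), E (2023-02-11), A (2023-02-20), C (2023-08-21).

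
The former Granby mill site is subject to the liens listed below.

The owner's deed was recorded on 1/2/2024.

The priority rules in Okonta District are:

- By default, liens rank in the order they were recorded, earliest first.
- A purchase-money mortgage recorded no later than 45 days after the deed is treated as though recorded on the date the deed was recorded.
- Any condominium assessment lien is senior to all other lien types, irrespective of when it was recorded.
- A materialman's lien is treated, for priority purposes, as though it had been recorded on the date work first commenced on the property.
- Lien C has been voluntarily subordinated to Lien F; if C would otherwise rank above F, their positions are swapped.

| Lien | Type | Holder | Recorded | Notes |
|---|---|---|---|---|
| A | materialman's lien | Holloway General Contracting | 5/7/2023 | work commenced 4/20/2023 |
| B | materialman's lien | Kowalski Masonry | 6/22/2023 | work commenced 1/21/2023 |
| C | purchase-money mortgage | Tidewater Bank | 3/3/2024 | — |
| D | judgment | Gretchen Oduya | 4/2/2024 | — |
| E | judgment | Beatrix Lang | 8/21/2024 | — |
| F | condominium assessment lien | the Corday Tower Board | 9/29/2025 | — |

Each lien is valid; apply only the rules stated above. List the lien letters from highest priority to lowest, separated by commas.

F, B, A, C, D, E

Effective dates: A relates back to 4/20/2023 (work commenced); B relates back to 1/21/2023 (work commenced); C was recorded 61 days after the deed — beyond 45 days — so no relation-back applies.
As a condominium assessment lien, F is senior to every other lien.
The other liens, earliest effective date first: B (1/21/2023), A (4/20/2023), C (3/3/2024), D (4/2/2024), E (8/21/2024).
C is already junior to F, so the subordination agreement changes nothing.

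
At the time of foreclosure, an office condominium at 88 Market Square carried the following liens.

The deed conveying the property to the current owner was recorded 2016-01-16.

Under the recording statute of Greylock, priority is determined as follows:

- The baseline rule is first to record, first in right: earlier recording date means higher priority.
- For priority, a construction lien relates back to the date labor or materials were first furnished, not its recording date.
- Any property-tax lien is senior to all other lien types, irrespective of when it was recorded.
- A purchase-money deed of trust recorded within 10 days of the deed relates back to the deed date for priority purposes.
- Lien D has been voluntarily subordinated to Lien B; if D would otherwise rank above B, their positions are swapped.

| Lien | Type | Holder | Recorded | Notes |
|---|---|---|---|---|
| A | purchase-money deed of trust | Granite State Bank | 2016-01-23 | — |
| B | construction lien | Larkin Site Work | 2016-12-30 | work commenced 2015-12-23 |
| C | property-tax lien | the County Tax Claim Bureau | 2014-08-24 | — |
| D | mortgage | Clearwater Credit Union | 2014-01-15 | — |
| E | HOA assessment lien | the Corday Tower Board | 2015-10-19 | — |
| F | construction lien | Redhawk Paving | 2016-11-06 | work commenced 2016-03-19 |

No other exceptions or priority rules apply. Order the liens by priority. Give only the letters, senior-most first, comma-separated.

Effective dates: A was recorded within the 10-day window, so its effective date is the deed date 2016-01-16; B is treated as recorded 2015-12-23, the work-commencement date; F relates back to 2016-03-19 (work commenced).
C is a property-tax lien and takes priority over every other lien.
The other liens, earliest effective date first: D (2014-01-15), E (2015-10-19), B (2015-12-23), A (2016-01-16), F (2016-03-19).
D would otherwise be senior to B, so under the subordination agreement D and B exchange positions.

C, B, E, D, A, F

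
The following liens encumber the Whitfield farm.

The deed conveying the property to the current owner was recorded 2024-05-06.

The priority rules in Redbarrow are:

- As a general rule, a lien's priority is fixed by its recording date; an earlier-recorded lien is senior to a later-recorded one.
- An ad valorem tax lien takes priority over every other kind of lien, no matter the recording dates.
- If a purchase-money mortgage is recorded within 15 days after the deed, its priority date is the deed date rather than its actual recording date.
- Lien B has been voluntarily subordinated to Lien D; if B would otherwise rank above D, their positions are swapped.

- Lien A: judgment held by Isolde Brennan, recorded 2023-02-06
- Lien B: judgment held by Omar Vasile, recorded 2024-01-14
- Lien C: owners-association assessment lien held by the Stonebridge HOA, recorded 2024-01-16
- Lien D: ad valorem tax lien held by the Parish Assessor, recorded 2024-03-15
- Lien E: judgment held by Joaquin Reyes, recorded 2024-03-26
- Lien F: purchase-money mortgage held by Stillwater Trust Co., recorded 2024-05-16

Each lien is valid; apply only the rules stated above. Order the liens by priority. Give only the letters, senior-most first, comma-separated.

D, A, B, C, E, F

Effective dates: F relates back to the deed date 2024-05-06.
D, as an ad valorem tax lien, has superpriority and ranks first.
Among the remaining liens, by effective date: A (2023-02-06), B (2024-01-14), C (2024-01-16), E (2024-03-26), F (2024-05-06).
Since B is not senior to D, the subordination leaves the order unchanged.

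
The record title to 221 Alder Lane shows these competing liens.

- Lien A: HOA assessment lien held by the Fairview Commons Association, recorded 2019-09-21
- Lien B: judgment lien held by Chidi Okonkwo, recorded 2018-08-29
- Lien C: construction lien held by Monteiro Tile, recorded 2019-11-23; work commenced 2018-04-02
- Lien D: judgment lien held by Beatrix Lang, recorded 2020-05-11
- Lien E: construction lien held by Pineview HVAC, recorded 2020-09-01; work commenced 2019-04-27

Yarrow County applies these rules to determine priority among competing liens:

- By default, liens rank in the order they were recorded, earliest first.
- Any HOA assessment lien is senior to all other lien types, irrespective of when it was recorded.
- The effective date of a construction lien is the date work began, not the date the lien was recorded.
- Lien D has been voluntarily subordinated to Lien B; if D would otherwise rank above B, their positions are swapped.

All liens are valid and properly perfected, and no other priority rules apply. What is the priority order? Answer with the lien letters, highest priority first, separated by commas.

A, C, B, E, D

Effective dates after the stated exceptions: C is treated as recorded 2018-04-02, the work-commencement date; E relates back to 2019-04-27 (work commenced).
A is an HOA assessment lien and takes priority over every other lien.
The other liens, earliest effective date first: C (2018-04-02), B (2018-08-29), E (2019-04-27), D (2020-05-11).
D is already junior to B, so the subordination agreement changes nothing.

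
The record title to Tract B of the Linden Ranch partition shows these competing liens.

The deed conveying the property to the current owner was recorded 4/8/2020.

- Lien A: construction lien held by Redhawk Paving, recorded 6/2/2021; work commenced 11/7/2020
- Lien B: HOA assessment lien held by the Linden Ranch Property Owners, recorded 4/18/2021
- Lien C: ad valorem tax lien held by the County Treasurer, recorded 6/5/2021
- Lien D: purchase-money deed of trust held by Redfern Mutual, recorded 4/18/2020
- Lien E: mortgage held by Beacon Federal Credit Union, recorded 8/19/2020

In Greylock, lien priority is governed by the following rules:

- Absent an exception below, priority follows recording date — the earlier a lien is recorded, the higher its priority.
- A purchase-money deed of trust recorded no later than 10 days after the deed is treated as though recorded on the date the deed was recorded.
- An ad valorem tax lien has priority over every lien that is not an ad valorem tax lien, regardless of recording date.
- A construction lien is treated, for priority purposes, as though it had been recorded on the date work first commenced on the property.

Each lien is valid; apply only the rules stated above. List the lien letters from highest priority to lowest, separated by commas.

Effective dates: A relates back to 11/7/2020 (work commenced); D relates back to the deed date 4/8/2020.
As an ad valorem tax lien, C is senior to every other lien.
The other liens, earliest effective date first: D (4/8/2020), E (8/19/2020), A (11/7/2020), B (4/18/2021).

C, D, E, A, B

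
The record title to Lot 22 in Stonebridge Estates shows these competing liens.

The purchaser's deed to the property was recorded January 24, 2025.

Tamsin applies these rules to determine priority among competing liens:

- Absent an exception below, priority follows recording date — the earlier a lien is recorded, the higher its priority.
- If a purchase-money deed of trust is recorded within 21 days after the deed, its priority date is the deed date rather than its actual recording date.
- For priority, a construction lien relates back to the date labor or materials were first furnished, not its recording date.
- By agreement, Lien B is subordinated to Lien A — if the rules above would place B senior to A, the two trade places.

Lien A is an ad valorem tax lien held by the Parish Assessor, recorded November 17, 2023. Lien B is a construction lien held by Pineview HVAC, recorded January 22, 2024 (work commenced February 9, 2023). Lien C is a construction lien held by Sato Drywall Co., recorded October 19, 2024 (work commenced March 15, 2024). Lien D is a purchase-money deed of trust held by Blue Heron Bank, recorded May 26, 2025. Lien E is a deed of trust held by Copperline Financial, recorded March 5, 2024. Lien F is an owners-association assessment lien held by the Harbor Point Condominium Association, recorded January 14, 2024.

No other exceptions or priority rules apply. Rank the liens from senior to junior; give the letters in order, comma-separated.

A, B, F, E, C, D

First, effective dates: B relates back to February 9, 2023 (work commenced); C's effective date is March 15, 2024, when work began; D was recorded 122 days after the deed — beyond 21 days — so no relation-back applies.
By effective date, earliest first: B (February 9, 2023), A (November 17, 2023), F (January 14, 2024), E (March 5, 2024), C (March 15, 2024), D (May 26, 2025).
B would otherwise be senior to A, so under the subordination agreement B and A exchange positions.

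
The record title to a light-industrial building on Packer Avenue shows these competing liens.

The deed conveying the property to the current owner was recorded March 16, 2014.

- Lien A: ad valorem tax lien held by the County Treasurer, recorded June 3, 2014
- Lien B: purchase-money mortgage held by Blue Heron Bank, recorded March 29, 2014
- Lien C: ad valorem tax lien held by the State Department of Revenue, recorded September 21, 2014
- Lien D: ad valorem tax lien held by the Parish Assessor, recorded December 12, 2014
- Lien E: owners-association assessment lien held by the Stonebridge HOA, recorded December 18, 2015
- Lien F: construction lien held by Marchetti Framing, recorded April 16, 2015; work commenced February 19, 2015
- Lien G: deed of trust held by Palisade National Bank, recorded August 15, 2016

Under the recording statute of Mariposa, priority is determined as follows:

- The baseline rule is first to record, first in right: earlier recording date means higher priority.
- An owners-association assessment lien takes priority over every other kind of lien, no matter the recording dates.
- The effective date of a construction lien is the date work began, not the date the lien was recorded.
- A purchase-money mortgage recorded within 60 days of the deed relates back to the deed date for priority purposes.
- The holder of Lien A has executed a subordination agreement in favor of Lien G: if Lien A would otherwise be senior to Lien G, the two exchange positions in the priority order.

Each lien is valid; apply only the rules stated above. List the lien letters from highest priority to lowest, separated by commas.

E, B, G, C, D, F, A

Effective dates after the stated exceptions: B relates back to the deed date March 16, 2014; F is treated as recorded February 19, 2015, the work-commencement date.
E, as an owners-association assessment lien, has superpriority and ranks first.
Ordering the rest by effective date: B (March 16, 2014), A (June 3, 2014), C (September 21, 2014), D (December 12, 2014), F (February 19, 2015), G (August 15, 2016).
Because A would otherwise rank above G, the subordination swaps them.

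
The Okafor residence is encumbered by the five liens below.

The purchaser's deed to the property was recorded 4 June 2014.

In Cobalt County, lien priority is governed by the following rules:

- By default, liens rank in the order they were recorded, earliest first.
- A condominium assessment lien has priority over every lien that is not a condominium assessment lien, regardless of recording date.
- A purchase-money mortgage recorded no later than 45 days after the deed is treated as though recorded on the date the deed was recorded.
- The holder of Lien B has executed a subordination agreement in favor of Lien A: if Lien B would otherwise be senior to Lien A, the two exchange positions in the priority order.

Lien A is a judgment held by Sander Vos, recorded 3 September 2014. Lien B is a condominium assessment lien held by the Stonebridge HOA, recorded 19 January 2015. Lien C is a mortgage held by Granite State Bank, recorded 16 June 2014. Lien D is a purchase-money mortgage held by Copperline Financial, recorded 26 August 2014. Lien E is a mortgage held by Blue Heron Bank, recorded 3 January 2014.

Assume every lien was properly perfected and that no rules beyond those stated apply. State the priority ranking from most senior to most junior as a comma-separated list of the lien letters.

Effective dates after the stated exceptions: D was recorded 83 days after the deed, outside the 45-day window, so it keeps its recording date.
B, as a condominium assessment lien, has superpriority and ranks first.
The other liens, earliest effective date first: E (3 January 2014), C (16 June 2014), D (26 August 2014), A (3 September 2014).
B would otherwise be senior to A, so under the subordination agreement B and A exchange positions.

A, E, C, D, B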